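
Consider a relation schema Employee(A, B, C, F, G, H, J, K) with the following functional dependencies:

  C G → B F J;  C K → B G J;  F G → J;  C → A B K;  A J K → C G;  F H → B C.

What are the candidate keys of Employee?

{C, H}⁺: C→ABK adds A, B, K; CK→BGJ adds G, J; CG→BFJ adds F → {A, B, C, F, G, H, J, K}.
{F, H}⁺: FH→BC adds B, C; C→ABK adds A, K; CK→BGJ adds G, J → {A, B, C, F, G, H, J, K}.
{A, H, J, K}⁺: AJK→CG adds C, G; CG→BFJ adds B, F → {A, B, C, F, G, H, J, K}.

{C, H}, {F, H}, {A, H, J, K}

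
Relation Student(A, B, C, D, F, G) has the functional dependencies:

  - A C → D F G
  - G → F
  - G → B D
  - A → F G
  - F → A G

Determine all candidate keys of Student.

AC; CF; CG

{A, C}⁺: AC→DFG adds D, F, G; G→BD adds B → {A, B, C, D, F, G}.
{C, F}⁺: F→AG adds A, G; AC→DFG adds D; G→BD adds B → {A, B, C, D, F, G}.
{C, G}⁺: G→F adds F; G→BD adds B, D; F→AG adds A → {A, B, C, D, F, G}.
Any other superkey contains one of these as a subset, so there are no further candidate keys.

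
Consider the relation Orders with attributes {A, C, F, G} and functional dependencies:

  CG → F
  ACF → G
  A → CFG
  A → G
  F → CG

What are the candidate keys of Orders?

{A}⁺: A→CFG adds C, F, G → {A, C, F, G}.
No other minimal superkey exists.

{A}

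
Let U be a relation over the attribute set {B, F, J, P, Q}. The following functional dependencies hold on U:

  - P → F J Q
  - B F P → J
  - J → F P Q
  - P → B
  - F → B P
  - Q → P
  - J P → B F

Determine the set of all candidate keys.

(F), (J), (P), (Q)

{F}⁺: F→BP adds B, P; P→FJQ adds J, Q → {B, F, J, P, Q}.
{J}⁺: J→FPQ adds F, P, Q; P→B adds B → {B, F, J, P, Q}.
{P}⁺: P→FJQ adds F, J, Q; P→B adds B → {B, F, J, P, Q}.
{Q}⁺: Q→P adds P; P→FJQ adds F, J; P→B adds B → {B, F, J, P, Q}.
Any other superkey contains one of these as a subset, so there are no further candidate keys.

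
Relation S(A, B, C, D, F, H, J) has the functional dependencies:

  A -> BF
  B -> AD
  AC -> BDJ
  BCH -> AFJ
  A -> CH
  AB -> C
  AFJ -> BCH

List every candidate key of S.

{A}, {B}

{A}⁺: A→BF adds B, F; B→AD adds D; A→CH adds C, H; AC→BDJ adds J → {A, B, C, D, F, H, J}.
{B}⁺: B→AD adds A, D; A→CH adds C, H; A→BF adds F; AC→BDJ adds J → {A, B, C, D, F, H, J}.
Any other superkey contains one of these as a subset, so there are no further candidate keys.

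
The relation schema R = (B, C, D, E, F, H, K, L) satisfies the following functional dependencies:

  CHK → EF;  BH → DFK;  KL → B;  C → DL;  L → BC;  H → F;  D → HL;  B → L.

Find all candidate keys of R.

{B}⁺: B→L adds L; L→BC adds C; C→DL adds D; D→HL adds H; BH→DFK adds F, K; CHK→EF adds E → {B, C, D, E, F, H, K, L}.
{C}⁺: C→DL adds D, L; L→BC adds B; D→HL adds H; BH→DFK adds F, K; CHK→EF adds E → {B, C, D, E, F, H, K, L}.
{D}⁺: D→HL adds H, L; L→BC adds B, C; H→F adds F; BH→DFK adds K; CHK→EF adds E → {B, C, D, E, F, H, K, L}.
{L}⁺: L→BC adds B, C; C→DL adds D; D→HL adds H; BH→DFK adds F, K; CHK→EF adds E → {B, C, D, E, F, H, K, L}.
Any other superkey contains one of these as a subset, so there are no further candidate keys.

{B}; {C}; {D}; {L}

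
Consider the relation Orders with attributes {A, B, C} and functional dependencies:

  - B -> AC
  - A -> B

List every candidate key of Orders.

A; B

{A}⁺: A→B adds B; B→AC adds C → {A, B, C}.
{B}⁺: B→AC adds A, C → {A, B, C}.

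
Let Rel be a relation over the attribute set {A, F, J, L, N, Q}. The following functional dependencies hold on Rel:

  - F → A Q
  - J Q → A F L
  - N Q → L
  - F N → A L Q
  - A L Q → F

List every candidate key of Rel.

{F, J, N}, {J, N, Q}

Attributes J, N never appear on any right-hand side, so every candidate key must contain {J, N}.
{J, N}⁺ = {J, N}, which is not all of the schema, so we must add further attributes.
{F, J, N}⁺: F→AQ adds A, Q; JQ→AFL adds L → {A, F, J, L, N, Q}. Minimal: {J, N}⁺ = {J, N}; {F, N}⁺ = {A, F, L, N, Q}; {F, J}⁺ = {A, F, J, L, Q} — none reach the full schema.
{J, N, Q}⁺: JQ→AFL adds A, F, L → {A, F, J, L, N, Q}. Minimal: {N, Q}⁺ = {L, N, Q}; {J, Q}⁺ = {A, F, J, L, Q}; {J, N}⁺ = {J, N} — none reach the full schema.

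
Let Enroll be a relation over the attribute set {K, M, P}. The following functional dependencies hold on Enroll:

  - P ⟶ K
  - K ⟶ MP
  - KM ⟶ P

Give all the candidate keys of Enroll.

{K}⁺: K→MP adds M, P → {K, M, P}.
{P}⁺: P→K adds K; K→MP adds M → {K, M, P}.

{K}, {P}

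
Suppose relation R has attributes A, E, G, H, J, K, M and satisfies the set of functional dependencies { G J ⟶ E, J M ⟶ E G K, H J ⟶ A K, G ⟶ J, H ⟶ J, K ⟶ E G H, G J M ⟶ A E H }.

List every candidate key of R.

Attribute M never appears on the right-hand side of any dependency, so M must belong to every candidate key.
{M}⁺ = {M}, which is not all of the schema, so we must add further attributes.
{G, M}⁺: G→J adds J; GJM→AEH adds A, E, H; JM→EGK adds K → {A, E, G, H, J, K, M}. Minimal: {M}⁺ = {M}; {G}⁺ = {E, G, J} — none reach the full schema.
{H, M}⁺: H→J adds J; JM→EGK adds E, G, K; HJ→AK adds A → {A, E, G, H, J, K, M}. Minimal: {M}⁺ = {M}; {H}⁺ = {A, E, G, H, J, K} — none reach the full schema.
{J, M}⁺: JM→EGK adds E, G, K; K→EGH adds H; GJM→AEH adds A → {A, E, G, H, J, K, M}. Minimal: {M}⁺ = {M}; {J}⁺ = {J} — none reach the full schema.
{K, M}⁺: K→EGH adds E, G, H; G→J adds J; GJM→AEH adds A → {A, E, G, H, J, K, M}. Minimal: {M}⁺ = {M}; {K}⁺ = {A, E, G, H, J, K} — none reach the full schema.

{G, M}, {H, M}, {J, M}, {K, M}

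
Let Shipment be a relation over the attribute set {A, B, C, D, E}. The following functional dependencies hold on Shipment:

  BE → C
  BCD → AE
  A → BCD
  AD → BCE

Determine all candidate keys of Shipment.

{A}, {B, C, D}, {B, D, E}

{A}⁺: A→BCD adds B, C, D; AD→BCE adds E → {A, B, C, D, E}.
{B, C, D}⁺: BCD→AE adds A, E → {A, B, C, D, E}. Minimal: {C, D}⁺ = {C, D}; {B, D}⁺ = {B, D}; {B, C}⁺ = {B, C} — none reach the full schema.
{B, D, E}⁺: BE→C adds C; BCD→AE adds A → {A, B, C, D, E}. Minimal: {D, E}⁺ = {D, E}; {B, E}⁺ = {B, C, E}; {B, D}⁺ = {B, D} — none reach the full schema.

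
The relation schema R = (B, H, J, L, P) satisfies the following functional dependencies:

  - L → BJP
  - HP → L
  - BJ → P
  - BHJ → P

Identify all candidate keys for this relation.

{H, L}⁺: L→BJP adds B, J, P → {B, H, J, L, P}. Minimal: {L}⁺ = {B, J, L, P}; {H}⁺ = {H} — none reach the full schema.
{H, P}⁺: HP→L adds L; L→BJP adds B, J → {B, H, J, L, P}. Minimal: {P}⁺ = {P}; {H}⁺ = {H} — none reach the full schema.
{B, H, J}⁺: BJ→P adds P; HP→L adds L → {B, H, J, L, P}. Minimal: {H, J}⁺ = {H, J}; {B, J}⁺ = {B, J, P}; {B, H}⁺ = {B, H} — none reach the full schema.

HL, HP, BHJ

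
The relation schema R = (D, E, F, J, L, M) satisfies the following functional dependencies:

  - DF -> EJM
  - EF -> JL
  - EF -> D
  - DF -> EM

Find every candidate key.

{D, F}, {E, F}

Attribute F never appears on the right-hand side of any dependency, so F must belong to every candidate key.
{F}⁺ = {F}, which is not all of the schema, so we must add further attributes.
{D, F}⁺: DF→EJM adds E, J, M; EF→JL adds L → {D, E, F, J, L, M}. Minimal: {F}⁺ = {F}; {D}⁺ = {D} — none reach the full schema.
{E, F}⁺: EF→JL adds J, L; EF→D adds D; DF→EM adds M → {D, E, F, J, L, M}. Minimal: {F}⁺ = {F}; {E}⁺ = {E} — none reach the full schema.
Any other superkey contains one of these as a subset, so there are no further candidate keys.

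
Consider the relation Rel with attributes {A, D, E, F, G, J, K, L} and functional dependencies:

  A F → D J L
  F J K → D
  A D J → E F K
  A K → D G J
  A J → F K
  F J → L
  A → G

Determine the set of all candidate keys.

(A, F), (A, J), (A, K)

Attribute A never appears on the right-hand side of any dependency, so A must belong to every candidate key.
{A}⁺ = {A, G}, which is not all of the schema, so we must add further attributes.
{A, F}⁺: AF→DJL adds D, J, L; ADJ→EFK adds E, K; AK→DGJ adds G → {A, D, E, F, G, J, K, L}.
{A, J}⁺: AJ→FK adds F, K; FJ→L adds L; A→G adds G; AF→DJL adds D; ADJ→EFK adds E → {A, D, E, F, G, J, K, L}.
{A, K}⁺: AK→DGJ adds D, G, J; AJ→FK adds F; FJ→L adds L; ADJ→EFK adds E → {A, D, E, F, G, J, K, L}.
Any other superkey contains one of these as a subset, so there are no further candidate keys.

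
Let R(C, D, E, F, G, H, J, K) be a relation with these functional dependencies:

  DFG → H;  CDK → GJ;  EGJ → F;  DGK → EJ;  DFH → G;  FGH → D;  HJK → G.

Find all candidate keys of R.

{C, D, K}, {C, E, H, J, K}, {C, F, G, H, K}, {C, F, H, J, K}

Attributes C, K never appear on any right-hand side, so every candidate key must contain {C, K}.
{C, K}⁺ = {C, K}, which is not all of the schema, so we must add further attributes.
{C, D, K}⁺: CDK→GJ adds G, J; DGK→EJ adds E; EGJ→F adds F; DFG→H adds H → {C, D, E, F, G, H, J, K}. Minimal: {D, K}⁺ = {D, K}; {C, K}⁺ = {C, K}; {C, D}⁺ = {C, D} — none reach the full schema.
{C, E, H, J, K}⁺: HJK→G adds G; EGJ→F adds F; FGH→D adds D → {C, D, E, F, G, H, J, K}. Minimal: {E, H, J, K}⁺ = {D, E, F, G, H, J, K}; {C, H, J, K}⁺ = {C, G, H, J, K}; {C, E, J, K}⁺ = {C, E, J, K}; … — none reach the full schema.
{C, F, G, H, K}⁺: FGH→D adds D; CDK→GJ adds J; DGK→EJ adds E → {C, D, E, F, G, H, J, K}. Minimal: {F, G, H, K}⁺ = {D, E, F, G, H, J, K}; {C, G, H, K}⁺ = {C, G, H, K}; {C, F, H, K}⁺ = {C, F, H, K}; … — none reach the full schema.
{C, F, H, J, K}⁺: HJK→G adds G; FGH→D adds D; DGK→EJ adds E → {C, D, E, F, G, H, J, K}. Minimal: {F, H, J, K}⁺ = {D, E, F, G, H, J, K}; {C, H, J, K}⁺ = {C, G, H, J, K}; {C, F, J, K}⁺ = {C, F, J, K}; … — none reach the full schema.
Any other superkey contains one of these as a subset, so there are no further candidate keys.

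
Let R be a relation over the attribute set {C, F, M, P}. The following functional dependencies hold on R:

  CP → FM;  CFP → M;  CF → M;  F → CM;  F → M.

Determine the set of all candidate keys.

Attribute P never appears on the right-hand side of any dependency, so P must belong to every candidate key.
{P}⁺ = {P}, which is not all of the schema, so we must add further attributes.
{C, P}⁺: CP→FM adds F, M → {C, F, M, P}.
{F, P}⁺: F→CM adds C, M → {C, F, M, P}.

{C, P}, {F, P}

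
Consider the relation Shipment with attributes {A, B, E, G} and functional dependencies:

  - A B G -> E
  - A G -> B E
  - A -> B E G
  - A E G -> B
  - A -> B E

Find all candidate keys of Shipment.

Attribute A never appears on the right-hand side of any dependency, so A must belong to every candidate key.
{A}⁺ = {A, B, E, G}, which is all of the schema, so {A} is the only candidate key.

A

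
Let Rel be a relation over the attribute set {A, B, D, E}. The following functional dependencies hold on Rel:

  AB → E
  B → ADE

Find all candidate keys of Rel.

Attribute B never appears on the right-hand side of any dependency, so B must belong to every candidate key.
{B}⁺ = {A, B, D, E}, which is all of the schema, so {B} is the only candidate key.

{B}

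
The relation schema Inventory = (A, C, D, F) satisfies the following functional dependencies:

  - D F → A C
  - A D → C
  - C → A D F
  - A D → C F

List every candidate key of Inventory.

{C}, {A, D}, {D, F}

{C}⁺: C→ADF adds A, D, F → {A, C, D, F}.
{A, D}⁺: AD→C adds C; C→ADF adds F → {A, C, D, F}. Minimal: {D}⁺ = {D}; {A}⁺ = {A} — none reach the full schema.
{D, F}⁺: DF→AC adds A, C → {A, C, D, F}. Minimal: {F}⁺ = {F}; {D}⁺ = {D} — none reach the full schema.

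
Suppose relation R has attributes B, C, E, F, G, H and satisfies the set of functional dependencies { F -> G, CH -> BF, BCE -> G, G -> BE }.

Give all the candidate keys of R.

Attributes C, H never appear on any right-hand side, so every candidate key must contain {C, H}.
{C, H}⁺ = {B, C, E, F, G, H}, which is all of the schema, so {C, H} is the only candidate key.

{C, H}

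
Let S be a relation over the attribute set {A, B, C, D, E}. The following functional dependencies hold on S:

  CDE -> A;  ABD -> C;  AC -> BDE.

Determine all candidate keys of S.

{A, C}, {A, B, D}, {C, D, E}

{A, C}⁺: AC→BDE adds B, D, E → {A, B, C, D, E}. Minimal: {C}⁺ = {C}; {A}⁺ = {A} — none reach the full schema.
{A, B, D}⁺: ABD→C adds C; AC→BDE adds E → {A, B, C, D, E}. Minimal: {B, D}⁺ = {B, D}; {A, D}⁺ = {A, D}; {A, B}⁺ = {A, B} — none reach the full schema.
{C, D, E}⁺: CDE→A adds A; AC→BDE adds B → {A, B, C, D, E}. Minimal: {D, E}⁺ = {D, E}; {C, E}⁺ = {C, E}; {C, D}⁺ = {C, D} — none reach the full schema.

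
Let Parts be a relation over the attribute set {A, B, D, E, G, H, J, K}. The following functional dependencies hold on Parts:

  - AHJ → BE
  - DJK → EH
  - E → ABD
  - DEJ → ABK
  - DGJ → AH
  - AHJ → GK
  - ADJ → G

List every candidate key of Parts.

Attribute J never appears on the right-hand side of any dependency, so J must belong to every candidate key.
{J}⁺ = {J}, which is not all of the schema, so we must add further attributes.
{E, J}⁺: E→ABD adds A, B, D; DEJ→ABK adds K; ADJ→G adds G; DJK→EH adds H → {A, B, D, E, G, H, J, K}. Minimal: {J}⁺ = {J}; {E}⁺ = {A, B, D, E} — none reach the full schema.
{A, D, J}⁺: ADJ→G adds G; DGJ→AH adds H; AHJ→GK adds K; AHJ→BE adds B, E → {A, B, D, E, G, H, J, K}. Minimal: {D, J}⁺ = {D, J}; {A, J}⁺ = {A, J}; {A, D}⁺ = {A, D} — none reach the full schema.
{A, H, J}⁺: AHJ→BE adds B, E; E→ABD adds D; DEJ→ABK adds K; AHJ→GK adds G → {A, B, D, E, G, H, J, K}. Minimal: {H, J}⁺ = {H, J}; {A, J}⁺ = {A, J}; {A, H}⁺ = {A, H} — none reach the full schema.
{D, G, J}⁺: DGJ→AH adds A, H; AHJ→GK adds K; AHJ→BE adds B, E → {A, B, D, E, G, H, J, K}. Minimal: {G, J}⁺ = {G, J}; {D, J}⁺ = {D, J}; {D, G}⁺ = {D, G} — none reach the full schema.
{D, J, K}⁺: DJK→EH adds E, H; E→ABD adds A, B; AHJ→GK adds G → {A, B, D, E, G, H, J, K}. Minimal: {J, K}⁺ = {J, K}; {D, K}⁺ = {D, K}; {D, J}⁺ = {D, J} — none reach the full schema.
Any other superkey contains one of these as a subset, so there are no further candidate keys.

{E, J}, {A, D, J}, {A, H, J}, {D, G, J}, {D, J, K}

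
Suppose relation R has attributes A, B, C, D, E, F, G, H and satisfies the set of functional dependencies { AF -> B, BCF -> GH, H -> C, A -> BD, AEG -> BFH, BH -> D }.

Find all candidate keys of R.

Attributes A, E never appear on any right-hand side, so every candidate key must contain {A, E}.
{A, E}⁺ = {A, B, D, E}, which is not all of the schema, so we must add further attributes.
{A, E, G}⁺: A→BD adds B, D; AEG→BFH adds F, H; H→C adds C → {A, B, C, D, E, F, G, H}. Minimal: {E, G}⁺ = {E, G}; {A, G}⁺ = {A, B, D, G}; {A, E}⁺ = {A, B, D, E} — none reach the full schema.
{A, C, E, F}⁺: AF→B adds B; BCF→GH adds G, H; A→BD adds D → {A, B, C, D, E, F, G, H}. Minimal: {C, E, F}⁺ = {C, E, F}; {A, E, F}⁺ = {A, B, D, E, F}; {A, C, F}⁺ = {A, B, C, D, F, G, H}; … — none reach the full schema.
{A, E, F, H}⁺: AF→B adds B; H→C adds C; A→BD adds D; BCF→GH adds G → {A, B, C, D, E, F, G, H}. Minimal: {E, F, H}⁺ = {C, E, F, H}; {A, F, H}⁺ = {A, B, C, D, F, G, H}; {A, E, H}⁺ = {A, B, C, D, E, H}; … — none reach the full schema.
Any other superkey contains one of these as a subset, so there are no further candidate keys.

AEG; ACEF; AEFH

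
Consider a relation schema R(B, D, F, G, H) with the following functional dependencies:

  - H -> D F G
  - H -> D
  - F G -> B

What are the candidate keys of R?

{H}⁺: H→DFG adds D, F, G; FG→B adds B → {B, D, F, G, H}.
No other minimal superkey exists.

{H}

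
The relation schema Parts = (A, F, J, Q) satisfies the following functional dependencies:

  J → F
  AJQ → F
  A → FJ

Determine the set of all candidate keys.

(A, Q)

Attributes A, Q never appear on any right-hand side, so every candidate key must contain {A, Q}.
{A, Q}⁺ = {A, F, J, Q}, which is all of the schema, so {A, Q} is the only candidate key.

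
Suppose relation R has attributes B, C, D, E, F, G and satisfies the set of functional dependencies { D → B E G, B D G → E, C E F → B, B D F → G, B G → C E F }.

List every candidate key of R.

{D}⁺: D→BEG adds B, E, G; BG→CEF adds C, F → {B, C, D, E, F, G}.

{D}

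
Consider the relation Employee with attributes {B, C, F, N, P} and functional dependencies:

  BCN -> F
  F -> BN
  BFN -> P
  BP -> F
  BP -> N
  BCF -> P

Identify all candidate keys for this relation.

{C, F}; {B, C, N}; {B, C, P}

Attribute C never appears on the right-hand side of any dependency, so C must belong to every candidate key.
{C}⁺ = {C}, which is not all of the schema, so we must add further attributes.
{C, F}⁺: F→BN adds B, N; BFN→P adds P → {B, C, F, N, P}. Minimal: {F}⁺ = {B, F, N, P}; {C}⁺ = {C} — none reach the full schema.
{B, C, N}⁺: BCN→F adds F; BFN→P adds P → {B, C, F, N, P}. Minimal: {C, N}⁺ = {C, N}; {B, N}⁺ = {B, N}; {B, C}⁺ = {B, C} — none reach the full schema.
{B, C, P}⁺: BP→F adds F; BP→N adds N → {B, C, F, N, P}. Minimal: {C, P}⁺ = {C, P}; {B, P}⁺ = {B, F, N, P}; {B, C}⁺ = {B, C} — none reach the full schema.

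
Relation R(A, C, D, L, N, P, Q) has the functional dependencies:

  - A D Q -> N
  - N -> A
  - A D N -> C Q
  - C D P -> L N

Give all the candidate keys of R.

(C, D, P); (D, N, P); (A, D, P, Q)

Attributes D, P never appear on any right-hand side, so every candidate key must contain {D, P}.
{D, P}⁺ = {D, P}, which is not all of the schema, so we must add further attributes.
{C, D, P}⁺: CDP→LN adds L, N; N→A adds A; ADN→CQ adds Q → {A, C, D, L, N, P, Q}. Minimal: {D, P}⁺ = {D, P}; {C, P}⁺ = {C, P}; {C, D}⁺ = {C, D} — none reach the full schema.
{D, N, P}⁺: N→A adds A; ADN→CQ adds C, Q; CDP→LN adds L → {A, C, D, L, N, P, Q}. Minimal: {N, P}⁺ = {A, N, P}; {D, P}⁺ = {D, P}; {D, N}⁺ = {A, C, D, N, Q} — none reach the full schema.
{A, D, P, Q}⁺: ADQ→N adds N; ADN→CQ adds C; CDP→LN adds L → {A, C, D, L, N, P, Q}. Minimal: {D, P, Q}⁺ = {D, P, Q}; {A, P, Q}⁺ = {A, P, Q}; {A, D, Q}⁺ = {A, C, D, N, Q}; … — none reach the full schema.
Any other superkey contains one of these as a subset, so there are no further candidate keys.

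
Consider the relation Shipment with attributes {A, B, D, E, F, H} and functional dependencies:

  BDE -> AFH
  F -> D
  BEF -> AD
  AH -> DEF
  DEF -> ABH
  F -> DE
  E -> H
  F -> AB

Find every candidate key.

F; AE; AH; BDE

{F}⁺: F→D adds D; F→DE adds E; E→H adds H; F→AB adds A, B → {A, B, D, E, F, H}.
{A, E}⁺: E→H adds H; AH→DEF adds D, F; DEF→ABH adds B → {A, B, D, E, F, H}. Minimal: {E}⁺ = {E, H}; {A}⁺ = {A} — none reach the full schema.
{A, H}⁺: AH→DEF adds D, E, F; DEF→ABH adds B → {A, B, D, E, F, H}. Minimal: {H}⁺ = {H}; {A}⁺ = {A} — none reach the full schema.
{B, D, E}⁺: BDE→AFH adds A, F, H → {A, B, D, E, F, H}. Minimal: {D, E}⁺ = {D, E, H}; {B, E}⁺ = {B, E, H}; {B, D}⁺ = {B, D} — none reach the full schema.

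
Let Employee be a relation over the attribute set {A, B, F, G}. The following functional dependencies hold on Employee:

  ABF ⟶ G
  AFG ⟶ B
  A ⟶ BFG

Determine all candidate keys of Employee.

{A}

{A}⁺: A→BFG adds B, F, G → {A, B, F, G}.
No other minimal superkey exists.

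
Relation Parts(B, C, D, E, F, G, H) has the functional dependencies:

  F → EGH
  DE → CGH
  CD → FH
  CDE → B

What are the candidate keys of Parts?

Attribute D never appears on the right-hand side of any dependency, so D must belong to every candidate key.
{D}⁺ = {D}, which is not all of the schema, so we must add further attributes.
{C, D}⁺: CD→FH adds F, H; F→EGH adds E, G; CDE→B adds B → {B, C, D, E, F, G, H}. Minimal: {D}⁺ = {D}; {C}⁺ = {C} — none reach the full schema.
{D, E}⁺: DE→CGH adds C, G, H; CD→FH adds F; CDE→B adds B → {B, C, D, E, F, G, H}. Minimal: {E}⁺ = {E}; {D}⁺ = {D} — none reach the full schema.
{D, F}⁺: F→EGH adds E, G, H; DE→CGH adds C; CDE→B adds B → {B, C, D, E, F, G, H}. Minimal: {F}⁺ = {E, F, G, H}; {D}⁺ = {D} — none reach the full schema.

{C, D}, {D, E}, {D, F}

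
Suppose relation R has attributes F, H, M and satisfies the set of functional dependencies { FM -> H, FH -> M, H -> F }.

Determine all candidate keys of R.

H, FM

{H}⁺: H→F adds F; FH→M adds M → {F, H, M}.
{F, M}⁺: FM→H adds H → {F, H, M}.
Any other superkey contains one of these as a subset, so there are no further candidate keys.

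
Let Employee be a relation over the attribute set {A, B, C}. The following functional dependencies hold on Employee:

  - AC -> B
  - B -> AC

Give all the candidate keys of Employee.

{B}⁺: B→AC adds A, C → {A, B, C}.
{A, C}⁺: AC→B adds B → {A, B, C}. Minimal: {C}⁺ = {C}; {A}⁺ = {A} — none reach the full schema.
Any other superkey contains one of these as a subset, so there are no further candidate keys.

{B}, {A, C}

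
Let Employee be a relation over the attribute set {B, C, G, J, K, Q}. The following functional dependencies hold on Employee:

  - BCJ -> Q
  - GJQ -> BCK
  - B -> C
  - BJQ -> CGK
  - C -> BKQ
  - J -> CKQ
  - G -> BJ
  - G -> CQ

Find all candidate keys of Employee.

{G}, {J}

{G}⁺: G→BJ adds B, J; G→CQ adds C, Q; GJQ→BCK adds K → {B, C, G, J, K, Q}.
{J}⁺: J→CKQ adds C, K, Q; C→BKQ adds B; BJQ→CGK adds G → {B, C, G, J, K, Q}.
Any other superkey contains one of these as a subset, so there are no further candidate keys.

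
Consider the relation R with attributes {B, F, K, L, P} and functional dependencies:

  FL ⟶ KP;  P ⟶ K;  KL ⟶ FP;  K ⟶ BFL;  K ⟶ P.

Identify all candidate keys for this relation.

(K), (P), (F, L)

{K}⁺: K→BFL adds B, F, L; K→P adds P → {B, F, K, L, P}.
{P}⁺: P→K adds K; K→BFL adds B, F, L → {B, F, K, L, P}.
{F, L}⁺: FL→KP adds K, P; K→BFL adds B → {B, F, K, L, P}. Minimal: {L}⁺ = {L}; {F}⁺ = {F} — none reach the full schema.
Any other superkey contains one of these as a subset, so there are no further candidate keys.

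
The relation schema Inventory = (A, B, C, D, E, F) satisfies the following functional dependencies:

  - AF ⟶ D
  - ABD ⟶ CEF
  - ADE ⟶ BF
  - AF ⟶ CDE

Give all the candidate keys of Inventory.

{A, F}⁺: AF→D adds D; AF→CDE adds C, E; ADE→BF adds B → {A, B, C, D, E, F}.
{A, B, D}⁺: ABD→CEF adds C, E, F → {A, B, C, D, E, F}.
{A, D, E}⁺: ADE→BF adds B, F; AF→CDE adds C → {A, B, C, D, E, F}.
Any other superkey contains one of these as a subset, so there are no further candidate keys.

(A, F); (A, B, D); (A, D, E)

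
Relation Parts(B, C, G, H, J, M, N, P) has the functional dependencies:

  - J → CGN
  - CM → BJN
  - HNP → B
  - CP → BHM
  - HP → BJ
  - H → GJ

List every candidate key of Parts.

Attribute P never appears on the right-hand side of any dependency, so P must belong to every candidate key.
{P}⁺ = {P}, which is not all of the schema, so we must add further attributes.
{C, P}⁺: CP→BHM adds B, H, M; HP→BJ adds J; H→GJ adds G; J→CGN adds N → {B, C, G, H, J, M, N, P}. Minimal: {P}⁺ = {P}; {C}⁺ = {C} — none reach the full schema.
{H, P}⁺: HP→BJ adds B, J; H→GJ adds G; J→CGN adds C, N; CP→BHM adds M → {B, C, G, H, J, M, N, P}. Minimal: {P}⁺ = {P}; {H}⁺ = {C, G, H, J, N} — none reach the full schema.
{J, P}⁺: J→CGN adds C, G, N; CP→BHM adds B, H, M → {B, C, G, H, J, M, N, P}. Minimal: {P}⁺ = {P}; {J}⁺ = {C, G, J, N} — none reach the full schema.

(C, P), (H, P), (J, P)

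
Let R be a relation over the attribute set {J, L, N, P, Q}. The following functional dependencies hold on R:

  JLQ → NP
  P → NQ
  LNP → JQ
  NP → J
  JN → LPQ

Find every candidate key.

{P}⁺: P→NQ adds N, Q; NP→J adds J; JN→LPQ adds L → {J, L, N, P, Q}.
{J, N}⁺: JN→LPQ adds L, P, Q → {J, L, N, P, Q}. Minimal: {N}⁺ = {N}; {J}⁺ = {J} — none reach the full schema.
{J, L, Q}⁺: JLQ→NP adds N, P → {J, L, N, P, Q}. Minimal: {L, Q}⁺ = {L, Q}; {J, Q}⁺ = {J, Q}; {J, L}⁺ = {J, L} — none reach the full schema.
Any other superkey contains one of these as a subset, so there are no further candidate keys.

P, JN, JLQ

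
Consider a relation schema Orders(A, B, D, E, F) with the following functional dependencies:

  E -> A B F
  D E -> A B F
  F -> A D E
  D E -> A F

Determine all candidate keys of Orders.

{E}, {F}

{E}⁺: E→ABF adds A, B, F; F→ADE adds D → {A, B, D, E, F}.
{F}⁺: F→ADE adds A, D, E; E→ABF adds B → {A, B, D, E, F}.
Any other superkey contains one of these as a subset, so there are no further candidate keys.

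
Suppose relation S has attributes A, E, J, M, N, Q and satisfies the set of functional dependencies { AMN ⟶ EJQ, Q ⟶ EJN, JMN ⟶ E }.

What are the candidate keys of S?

{A, M, N}⁺: AMN→EJQ adds E, J, Q → {A, E, J, M, N, Q}. Minimal: {M, N}⁺ = {M, N}; {A, N}⁺ = {A, N}; {A, M}⁺ = {A, M} — none reach the full schema.
{A, M, Q}⁺: Q→EJN adds E, J, N → {A, E, J, M, N, Q}. Minimal: {M, Q}⁺ = {E, J, M, N, Q}; {A, Q}⁺ = {A, E, J, N, Q}; {A, M}⁺ = {A, M} — none reach the full schema.

{A, M, N}, {A, M, Q}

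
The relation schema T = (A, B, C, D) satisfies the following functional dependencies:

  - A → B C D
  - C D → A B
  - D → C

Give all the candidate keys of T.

A; D

{A}⁺: A→BCD adds B, C, D → {A, B, C, D}.
{D}⁺: D→C adds C; CD→AB adds A, B → {A, B, C, D}.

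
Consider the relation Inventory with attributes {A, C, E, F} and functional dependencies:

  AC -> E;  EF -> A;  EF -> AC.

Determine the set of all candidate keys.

Attribute F never appears on the right-hand side of any dependency, so F must belong to every candidate key.
{F}⁺ = {F}, which is not all of the schema, so we must add further attributes.
{E, F}⁺: EF→A adds A; EF→AC adds C → {A, C, E, F}.
{A, C, F}⁺: AC→E adds E → {A, C, E, F}.
Any other superkey contains one of these as a subset, so there are no further candidate keys.

EF; ACF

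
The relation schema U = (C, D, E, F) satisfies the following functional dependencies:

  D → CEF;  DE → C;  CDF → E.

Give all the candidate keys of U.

{D}⁺: D→CEF adds C, E, F → {C, D, E, F}.

(D)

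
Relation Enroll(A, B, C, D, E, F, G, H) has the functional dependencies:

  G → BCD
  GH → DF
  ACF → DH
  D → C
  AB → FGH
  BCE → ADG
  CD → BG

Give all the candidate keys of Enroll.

Attribute E never appears on the right-hand side of any dependency, so E must belong to every candidate key.
{E}⁺ = {E}, which is not all of the schema, so we must add further attributes.
{D, E}⁺: D→C adds C; CD→BG adds B, G; BCE→ADG adds A; AB→FGH adds F, H → {A, B, C, D, E, F, G, H}.
{E, G}⁺: G→BCD adds B, C, D; BCE→ADG adds A; AB→FGH adds F, H → {A, B, C, D, E, F, G, H}.
{A, B, E}⁺: AB→FGH adds F, G, H; G→BCD adds C, D → {A, B, C, D, E, F, G, H}.
{B, C, E}⁺: BCE→ADG adds A, D, G; AB→FGH adds F, H → {A, B, C, D, E, F, G, H}.
{A, C, E, F}⁺: ACF→DH adds D, H; CD→BG adds B, G → {A, B, C, D, E, F, G, H}.

{D, E}, {E, G}, {A, B, E}, {B, C, E}, {A, C, E, F}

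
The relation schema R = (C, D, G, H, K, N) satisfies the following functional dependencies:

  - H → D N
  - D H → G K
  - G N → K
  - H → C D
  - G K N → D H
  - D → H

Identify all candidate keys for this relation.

{D}⁺: D→H adds H; H→DN adds N; DH→GK adds G, K; H→CD adds C → {C, D, G, H, K, N}.
{H}⁺: H→DN adds D, N; DH→GK adds G, K; H→CD adds C → {C, D, G, H, K, N}.
{G, N}⁺: GN→K adds K; GKN→DH adds D, H; H→CD adds C → {C, D, G, H, K, N}.

(D), (H), (G, N)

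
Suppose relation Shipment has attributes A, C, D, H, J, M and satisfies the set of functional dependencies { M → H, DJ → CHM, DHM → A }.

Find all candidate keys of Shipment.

{D, J}

Attributes D, J never appear on any right-hand side, so every candidate key must contain {D, J}.
{D, J}⁺ = {A, C, D, H, J, M}, which is all of the schema, so {D, J} is the only candidate key.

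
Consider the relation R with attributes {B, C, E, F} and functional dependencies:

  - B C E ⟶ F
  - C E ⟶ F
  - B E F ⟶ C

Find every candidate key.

{B, C, E}, {B, E, F}

{B, C, E}⁺: BCE→F adds F → {B, C, E, F}.
{B, E, F}⁺: BEF→C adds C → {B, C, E, F}.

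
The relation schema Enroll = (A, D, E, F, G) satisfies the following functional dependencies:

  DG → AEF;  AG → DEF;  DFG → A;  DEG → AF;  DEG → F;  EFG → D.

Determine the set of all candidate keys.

{A, G}, {D, G}, {E, F, G}

Attribute G never appears on the right-hand side of any dependency, so G must belong to every candidate key.
{G}⁺ = {G}, which is not all of the schema, so we must add further attributes.
{A, G}⁺: AG→DEF adds D, E, F → {A, D, E, F, G}.
{D, G}⁺: DG→AEF adds A, E, F → {A, D, E, F, G}.
{E, F, G}⁺: EFG→D adds D; DG→AEF adds A → {A, D, E, F, G}.
Any other superkey contains one of these as a subset, so there are no further candidate keys.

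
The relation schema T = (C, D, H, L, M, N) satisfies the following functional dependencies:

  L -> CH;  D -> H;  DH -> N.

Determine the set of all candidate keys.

DLM

Attributes D, L, M never appear on any right-hand side, so every candidate key must contain {D, L, M}.
{D, L, M}⁺ = {C, D, H, L, M, N}, which is all of the schema, so {D, L, M} is the only candidate key.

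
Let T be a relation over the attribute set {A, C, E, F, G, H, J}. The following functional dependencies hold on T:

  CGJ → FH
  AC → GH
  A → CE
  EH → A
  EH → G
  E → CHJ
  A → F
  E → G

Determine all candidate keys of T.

A, E

{A}⁺: A→CE adds C, E; E→CHJ adds H, J; A→F adds F; E→G adds G → {A, C, E, F, G, H, J}.
{E}⁺: E→CHJ adds C, H, J; E→G adds G; CGJ→FH adds F; EH→A adds A → {A, C, E, F, G, H, J}.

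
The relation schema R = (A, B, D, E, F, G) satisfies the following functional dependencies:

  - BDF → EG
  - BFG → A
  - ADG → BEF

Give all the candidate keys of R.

ADG, BDF

Attribute D never appears on the right-hand side of any dependency, so D must belong to every candidate key.
{D}⁺ = {D}, which is not all of the schema, so we must add further attributes.
{A, D, G}⁺: ADG→BEF adds B, E, F → {A, B, D, E, F, G}. Minimal: {D, G}⁺ = {D, G}; {A, G}⁺ = {A, G}; {A, D}⁺ = {A, D} — none reach the full schema.
{B, D, F}⁺: BDF→EG adds E, G; BFG→A adds A → {A, B, D, E, F, G}. Minimal: {D, F}⁺ = {D, F}; {B, F}⁺ = {B, F}; {B, D}⁺ = {B, D} — none reach the full schema.
Any other superkey contains one of these as a subset, so there are no further candidate keys.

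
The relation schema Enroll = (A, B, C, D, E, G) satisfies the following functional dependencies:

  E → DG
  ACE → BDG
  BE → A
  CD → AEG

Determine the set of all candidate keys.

Attribute C never appears on the right-hand side of any dependency, so C must belong to every candidate key.
{C}⁺ = {C}, which is not all of the schema, so we must add further attributes.
{C, D}⁺: CD→AEG adds A, E, G; ACE→BDG adds B → {A, B, C, D, E, G}.
{C, E}⁺: E→DG adds D, G; CD→AEG adds A; ACE→BDG adds B → {A, B, C, D, E, G}.
Any other superkey contains one of these as a subset, so there are no further candidate keys.

{C, D}, {C, E}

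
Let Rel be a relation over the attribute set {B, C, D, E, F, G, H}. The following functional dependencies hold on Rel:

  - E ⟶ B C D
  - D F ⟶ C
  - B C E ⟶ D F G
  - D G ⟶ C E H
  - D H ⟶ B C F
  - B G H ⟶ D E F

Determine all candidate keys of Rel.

{E}⁺: E→BCD adds B, C, D; BCE→DFG adds F, G; DG→CEH adds H → {B, C, D, E, F, G, H}.
{D, G}⁺: DG→CEH adds C, E, H; DH→BCF adds B, F → {B, C, D, E, F, G, H}. Minimal: {G}⁺ = {G}; {D}⁺ = {D} — none reach the full schema.
{B, G, H}⁺: BGH→DEF adds D, E, F; E→BCD adds C → {B, C, D, E, F, G, H}. Minimal: {G, H}⁺ = {G, H}; {B, H}⁺ = {B, H}; {B, G}⁺ = {B, G} — none reach the full schema.
Any other superkey contains one of these as a subset, so there are no further candidate keys.

{E}, {D, G}, {B, G, H}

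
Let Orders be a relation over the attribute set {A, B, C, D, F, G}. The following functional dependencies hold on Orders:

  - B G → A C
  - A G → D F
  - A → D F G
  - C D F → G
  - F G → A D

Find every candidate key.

Attribute B never appears on the right-hand side of any dependency, so B must belong to every candidate key.
{B}⁺ = {B}, which is not all of the schema, so we must add further attributes.
{A, B}⁺: A→DFG adds D, F, G; BG→AC adds C → {A, B, C, D, F, G}.
{B, G}⁺: BG→AC adds A, C; AG→DF adds D, F → {A, B, C, D, F, G}.
{B, C, D, F}⁺: CDF→G adds G; FG→AD adds A → {A, B, C, D, F, G}.
Any other superkey contains one of these as a subset, so there are no further candidate keys.

AB, BG, BCDF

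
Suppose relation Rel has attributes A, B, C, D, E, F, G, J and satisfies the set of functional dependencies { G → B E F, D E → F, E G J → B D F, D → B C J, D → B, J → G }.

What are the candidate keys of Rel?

{A, D}; {A, J}

Attribute A never appears on the right-hand side of any dependency, so A must belong to every candidate key.
{A}⁺ = {A}, which is not all of the schema, so we must add further attributes.
{A, D}⁺: D→BCJ adds B, C, J; J→G adds G; G→BEF adds E, F → {A, B, C, D, E, F, G, J}. Minimal: {D}⁺ = {B, C, D, E, F, G, J}; {A}⁺ = {A} — none reach the full schema.
{A, J}⁺: J→G adds G; G→BEF adds B, E, F; EGJ→BDF adds D; D→BCJ adds C → {A, B, C, D, E, F, G, J}. Minimal: {J}⁺ = {B, C, D, E, F, G, J}; {A}⁺ = {A} — none reach the full schema.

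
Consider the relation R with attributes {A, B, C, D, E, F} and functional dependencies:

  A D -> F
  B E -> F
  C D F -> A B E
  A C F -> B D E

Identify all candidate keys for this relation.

{A, C, D}⁺: AD→F adds F; CDF→ABE adds B, E → {A, B, C, D, E, F}.
{A, C, F}⁺: ACF→BDE adds B, D, E → {A, B, C, D, E, F}.
{C, D, F}⁺: CDF→ABE adds A, B, E → {A, B, C, D, E, F}.
{A, B, C, E}⁺: BE→F adds F; ACF→BDE adds D → {A, B, C, D, E, F}.
{B, C, D, E}⁺: BE→F adds F; CDF→ABE adds A → {A, B, C, D, E, F}.

ACD, ACF, CDF, ABCE, BCDE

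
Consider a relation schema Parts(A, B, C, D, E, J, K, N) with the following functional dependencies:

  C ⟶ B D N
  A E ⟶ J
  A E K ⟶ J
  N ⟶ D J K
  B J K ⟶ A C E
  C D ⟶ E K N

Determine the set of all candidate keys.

{C}⁺: C→BDN adds B, D, N; N→DJK adds J, K; BJK→ACE adds A, E → {A, B, C, D, E, J, K, N}.
{B, N}⁺: N→DJK adds D, J, K; BJK→ACE adds A, C, E → {A, B, C, D, E, J, K, N}. Minimal: {N}⁺ = {D, J, K, N}; {B}⁺ = {B} — none reach the full schema.
{B, J, K}⁺: BJK→ACE adds A, C, E; C→BDN adds D, N → {A, B, C, D, E, J, K, N}. Minimal: {J, K}⁺ = {J, K}; {B, K}⁺ = {B, K}; {B, J}⁺ = {B, J} — none reach the full schema.
{A, B, E, K}⁺: AE→J adds J; BJK→ACE adds C; C→BDN adds D, N → {A, B, C, D, E, J, K, N}. Minimal: {B, E, K}⁺ = {B, E, K}; {A, E, K}⁺ = {A, E, J, K}; {A, B, K}⁺ = {A, B, K}; … — none reach the full schema.
Any other superkey contains one of these as a subset, so there are no further candidate keys.

(C), (B, N), (B, J, K), (A, B, E, K)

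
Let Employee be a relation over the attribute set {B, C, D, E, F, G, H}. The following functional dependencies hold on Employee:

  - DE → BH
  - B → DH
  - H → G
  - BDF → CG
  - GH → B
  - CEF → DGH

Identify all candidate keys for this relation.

{B, E, F}, {C, E, F}, {D, E, F}, {E, F, H}

Attributes E, F never appear on any right-hand side, so every candidate key must contain {E, F}.
{E, F}⁺ = {E, F}, which is not all of the schema, so we must add further attributes.
{B, E, F}⁺: B→DH adds D, H; H→G adds G; BDF→CG adds C → {B, C, D, E, F, G, H}. Minimal: {E, F}⁺ = {E, F}; {B, F}⁺ = {B, C, D, F, G, H}; {B, E}⁺ = {B, D, E, G, H} — none reach the full schema.
{C, E, F}⁺: CEF→DGH adds D, G, H; DE→BH adds B → {B, C, D, E, F, G, H}. Minimal: {E, F}⁺ = {E, F}; {C, F}⁺ = {C, F}; {C, E}⁺ = {C, E} — none reach the full schema.
{D, E, F}⁺: DE→BH adds B, H; H→G adds G; BDF→CG adds C → {B, C, D, E, F, G, H}. Minimal: {E, F}⁺ = {E, F}; {D, F}⁺ = {D, F}; {D, E}⁺ = {B, D, E, G, H} — none reach the full schema.
{E, F, H}⁺: H→G adds G; GH→B adds B; B→DH adds D; BDF→CG adds C → {B, C, D, E, F, G, H}. Minimal: {F, H}⁺ = {B, C, D, F, G, H}; {E, H}⁺ = {B, D, E, G, H}; {E, F}⁺ = {E, F} — none reach the full schema.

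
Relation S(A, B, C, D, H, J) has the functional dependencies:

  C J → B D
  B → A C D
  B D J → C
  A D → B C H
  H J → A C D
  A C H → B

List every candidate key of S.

(B, J), (C, J), (H, J), (A, D, J)

Attribute J never appears on the right-hand side of any dependency, so J must belong to every candidate key.
{J}⁺ = {J}, which is not all of the schema, so we must add further attributes.
{B, J}⁺: B→ACD adds A, C, D; AD→BCH adds H → {A, B, C, D, H, J}.
{C, J}⁺: CJ→BD adds B, D; B→ACD adds A; AD→BCH adds H → {A, B, C, D, H, J}.
{H, J}⁺: HJ→ACD adds A, C, D; ACH→B adds B → {A, B, C, D, H, J}.
{A, D, J}⁺: AD→BCH adds B, C, H → {A, B, C, D, H, J}.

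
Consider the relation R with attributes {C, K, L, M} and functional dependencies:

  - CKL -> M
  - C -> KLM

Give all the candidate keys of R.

{C}

Attribute C never appears on the right-hand side of any dependency, so C must belong to every candidate key.
{C}⁺ = {C, K, L, M}, which is all of the schema, so {C} is the only candidate key.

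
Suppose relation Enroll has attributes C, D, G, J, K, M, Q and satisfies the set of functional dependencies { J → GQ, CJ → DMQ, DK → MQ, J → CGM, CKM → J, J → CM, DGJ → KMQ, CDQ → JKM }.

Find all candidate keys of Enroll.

(J); (C, D, K); (C, D, Q); (C, K, M)

{J}⁺: J→GQ adds G, Q; J→CGM adds C, M; CJ→DMQ adds D; DGJ→KMQ adds K → {C, D, G, J, K, M, Q}.
{C, D, K}⁺: DK→MQ adds M, Q; CKM→J adds J; J→GQ adds G → {C, D, G, J, K, M, Q}. Minimal: {D, K}⁺ = {D, K, M, Q}; {C, K}⁺ = {C, K}; {C, D}⁺ = {C, D} — none reach the full schema.
{C, D, Q}⁺: CDQ→JKM adds J, K, M; J→GQ adds G → {C, D, G, J, K, M, Q}. Minimal: {D, Q}⁺ = {D, Q}; {C, Q}⁺ = {C, Q}; {C, D}⁺ = {C, D} — none reach the full schema.
{C, K, M}⁺: CKM→J adds J; J→GQ adds G, Q; CJ→DMQ adds D → {C, D, G, J, K, M, Q}. Minimal: {K, M}⁺ = {K, M}; {C, M}⁺ = {C, M}; {C, K}⁺ = {C, K} — none reach the full schema.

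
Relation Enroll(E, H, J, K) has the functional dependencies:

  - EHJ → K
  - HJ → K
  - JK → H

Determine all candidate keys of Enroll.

{E, H, J}⁺: EHJ→K adds K → {E, H, J, K}. Minimal: {H, J}⁺ = {H, J, K}; {E, J}⁺ = {E, J}; {E, H}⁺ = {E, H} — none reach the full schema.
{E, J, K}⁺: JK→H adds H → {E, H, J, K}. Minimal: {J, K}⁺ = {H, J, K}; {E, K}⁺ = {E, K}; {E, J}⁺ = {E, J} — none reach the full schema.
Any other superkey contains one of these as a subset, so there are no further candidate keys.

EHJ, EJK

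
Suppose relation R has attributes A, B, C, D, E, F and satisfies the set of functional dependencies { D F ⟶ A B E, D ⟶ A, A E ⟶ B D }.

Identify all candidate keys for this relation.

Attributes C, F never appear on any right-hand side, so every candidate key must contain {C, F}.
{C, F}⁺ = {C, F}, which is not all of the schema, so we must add further attributes.
{C, D, F}⁺: DF→ABE adds A, B, E → {A, B, C, D, E, F}. Minimal: {D, F}⁺ = {A, B, D, E, F}; {C, F}⁺ = {C, F}; {C, D}⁺ = {A, C, D} — none reach the full schema.
{A, C, E, F}⁺: AE→BD adds B, D → {A, B, C, D, E, F}. Minimal: {C, E, F}⁺ = {C, E, F}; {A, E, F}⁺ = {A, B, D, E, F}; {A, C, F}⁺ = {A, C, F}; … — none reach the full schema.

{C, D, F}; {A, C, E, F}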